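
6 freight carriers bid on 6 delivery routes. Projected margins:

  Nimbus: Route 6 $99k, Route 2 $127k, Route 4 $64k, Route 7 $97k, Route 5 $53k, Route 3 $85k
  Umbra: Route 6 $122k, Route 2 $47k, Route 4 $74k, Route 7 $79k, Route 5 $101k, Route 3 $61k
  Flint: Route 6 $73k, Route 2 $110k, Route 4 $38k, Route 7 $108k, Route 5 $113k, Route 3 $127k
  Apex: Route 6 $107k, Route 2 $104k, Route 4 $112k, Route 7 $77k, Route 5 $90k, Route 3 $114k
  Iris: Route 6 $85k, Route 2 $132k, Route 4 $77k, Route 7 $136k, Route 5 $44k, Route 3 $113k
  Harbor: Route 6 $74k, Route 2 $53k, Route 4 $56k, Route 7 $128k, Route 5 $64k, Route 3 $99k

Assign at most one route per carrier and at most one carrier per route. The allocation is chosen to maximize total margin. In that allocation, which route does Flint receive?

Optimal: Nimbus→Route 2 ($127k), Umbra→Route 6 ($122k), Flint→Route 5 ($113k), Apex→Route 4 ($112k), Iris→Route 3 ($113k), Harbor→Route 7 ($128k) — total 127+122+113+112+113+128 = $715k.
Max-entry greedy (repeatedly take the single best remaining cell) gives $688k, worse by 27.
Next-best assignment: Nimbus→Route 2, Umbra→Route 6, Flint→Route 5, Apex→Route 4, Iris→Route 7, Harbor→Route 3 = $709k.
No other one-to-one assignment exceeds $715k.
Flint's own top route is Route 3 ($127k), but forcing Flint→Route 3 and reassigning the rest optimally gives only $699k — worse by 16.

Flint receives Route 5.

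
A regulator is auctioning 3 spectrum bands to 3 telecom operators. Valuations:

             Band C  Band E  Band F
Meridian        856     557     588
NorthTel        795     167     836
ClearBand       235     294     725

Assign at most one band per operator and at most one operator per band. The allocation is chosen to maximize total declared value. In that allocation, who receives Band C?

Optimal: Meridian→Band E ($557M), NorthTel→Band C ($795M), ClearBand→Band F ($725M) — total 557+795+725 = $2077M.
Row-greedy (each operator in turn takes its best remaining band) gives $1986M, worse by 91.
Next-best assignment: Meridian→Band C, NorthTel→Band F, ClearBand→Band E = $1986M.
NorthTel's own top band is Band F ($836M), but forcing NorthTel→Band F and reassigning the rest optimally gives only $1986M — worse by 91.

NorthTel receives Band C.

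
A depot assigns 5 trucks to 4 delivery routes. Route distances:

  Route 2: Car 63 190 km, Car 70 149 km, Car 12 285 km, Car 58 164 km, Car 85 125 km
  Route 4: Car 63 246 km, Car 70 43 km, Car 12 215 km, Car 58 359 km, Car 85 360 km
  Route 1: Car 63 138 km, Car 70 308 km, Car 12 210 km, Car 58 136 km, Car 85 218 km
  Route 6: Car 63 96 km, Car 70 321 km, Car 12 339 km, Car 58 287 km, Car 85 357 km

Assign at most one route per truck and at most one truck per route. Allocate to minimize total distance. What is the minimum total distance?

Min total: 400 km

Optimal: Car 85→Route 2 (125 km), Car 70→Route 4 (43 km), Car 58→Route 1 (136 km), Car 63→Route 6 (96 km) — total 125+43+136+96 = 400 km.
Next-best assignment: Car 85→Route 2, Car 70→Route 4, Car 12→Route 1, Car 63→Route 6 = 474 km.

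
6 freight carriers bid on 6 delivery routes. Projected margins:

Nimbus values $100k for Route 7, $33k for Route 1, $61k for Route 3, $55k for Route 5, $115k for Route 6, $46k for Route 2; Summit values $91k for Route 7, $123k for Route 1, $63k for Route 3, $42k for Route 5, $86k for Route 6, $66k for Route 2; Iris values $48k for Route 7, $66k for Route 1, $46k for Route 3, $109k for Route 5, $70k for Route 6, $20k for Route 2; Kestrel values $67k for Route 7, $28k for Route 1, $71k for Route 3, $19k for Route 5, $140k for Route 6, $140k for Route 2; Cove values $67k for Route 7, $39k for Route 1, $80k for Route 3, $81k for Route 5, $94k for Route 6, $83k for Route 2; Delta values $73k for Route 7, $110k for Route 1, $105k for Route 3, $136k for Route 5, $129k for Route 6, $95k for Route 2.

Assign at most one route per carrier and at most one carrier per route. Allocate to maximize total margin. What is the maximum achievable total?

Max total: $681k

Optimal: Nimbus→Route 7 ($100k), Summit→Route 1 ($123k), Iris→Route 5 ($109k), Kestrel→Route 2 ($140k), Cove→Route 3 ($80k), Delta→Route 6 ($129k) — total 100+123+109+140+80+129 = $681k.
Column-greedy (each route in turn goes to its best remaining carrier) gives $660k, worse by 21.
Every other assignment is strictly worse.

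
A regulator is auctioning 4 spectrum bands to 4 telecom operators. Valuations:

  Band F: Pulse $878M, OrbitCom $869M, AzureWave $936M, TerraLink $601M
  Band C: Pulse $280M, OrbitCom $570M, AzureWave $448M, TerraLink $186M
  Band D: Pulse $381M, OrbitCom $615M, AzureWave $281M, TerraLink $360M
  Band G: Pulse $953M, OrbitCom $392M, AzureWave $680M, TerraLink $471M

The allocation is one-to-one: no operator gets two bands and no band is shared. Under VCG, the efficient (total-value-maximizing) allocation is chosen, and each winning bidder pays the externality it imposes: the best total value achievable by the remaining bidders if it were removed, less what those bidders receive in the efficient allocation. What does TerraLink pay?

TerraLink pays $45M.

Efficient allocation: Pulse→Band G ($953M), OrbitCom→Band C ($570M), AzureWave→Band F ($936M), TerraLink→Band D ($360M); total welfare W = $2819M.
TerraLink receives Band D at value $360M, so the others get W − 360 = $2459M.
Without TerraLink: best allocation of the remaining 3 bidders over all 4 bands is Pulse→Band G ($953M), OrbitCom→Band D ($615M), AzureWave→Band F ($936M), total $2504M.
VCG payment = (others' best without TerraLink) − (others' welfare with TerraLink) = 2504 − 2459 = $45M.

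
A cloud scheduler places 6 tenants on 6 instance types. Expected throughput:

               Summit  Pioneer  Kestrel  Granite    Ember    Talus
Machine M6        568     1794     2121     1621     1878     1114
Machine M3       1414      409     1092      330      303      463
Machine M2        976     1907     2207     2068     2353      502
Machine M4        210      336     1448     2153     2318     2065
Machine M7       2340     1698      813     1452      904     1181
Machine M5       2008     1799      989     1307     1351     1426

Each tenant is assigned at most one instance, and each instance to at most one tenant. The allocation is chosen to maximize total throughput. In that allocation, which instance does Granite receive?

Granite receives Machine M6.

Optimal: Summit→Machine M7 (2340 ops/s), Pioneer→Machine M5 (1799 ops/s), Kestrel→Machine M3 (1092 ops/s), Granite→Machine M6 (1621 ops/s), Ember→Machine M2 (2353 ops/s), Talus→Machine M4 (2065 ops/s) — total 2340+1799+1092+1621+2353+2065 = 11270 ops/s.
No other one-to-one assignment exceeds 11270 ops/s.
Granite's own top instance is Machine M4 (2153 ops/s), but forcing Granite→Machine M4 and reassigning the rest optimally gives only 11229 ops/s — worse by 41.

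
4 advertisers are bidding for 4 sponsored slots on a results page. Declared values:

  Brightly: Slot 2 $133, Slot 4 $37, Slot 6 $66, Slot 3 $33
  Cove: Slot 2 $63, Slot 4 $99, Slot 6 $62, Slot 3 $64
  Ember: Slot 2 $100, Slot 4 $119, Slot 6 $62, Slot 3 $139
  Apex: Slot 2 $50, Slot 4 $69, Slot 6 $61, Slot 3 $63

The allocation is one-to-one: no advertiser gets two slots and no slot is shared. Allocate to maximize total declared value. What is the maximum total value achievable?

This is the linear assignment problem.
Optimal: Brightly→Slot 2 ($133), Cove→Slot 4 ($99), Ember→Slot 3 ($139), Apex→Slot 6 ($61) — total 133+99+139+61 = $432.
Column-greedy (each slot in turn goes to its best remaining advertiser) gives $377, worse by 55.
Swapping Ember↔Brightly (Ember→Slot 2 $100, Brightly→Slot 3 $33) loses 139.
Every other assignment is strictly worse.

Maximum total: $432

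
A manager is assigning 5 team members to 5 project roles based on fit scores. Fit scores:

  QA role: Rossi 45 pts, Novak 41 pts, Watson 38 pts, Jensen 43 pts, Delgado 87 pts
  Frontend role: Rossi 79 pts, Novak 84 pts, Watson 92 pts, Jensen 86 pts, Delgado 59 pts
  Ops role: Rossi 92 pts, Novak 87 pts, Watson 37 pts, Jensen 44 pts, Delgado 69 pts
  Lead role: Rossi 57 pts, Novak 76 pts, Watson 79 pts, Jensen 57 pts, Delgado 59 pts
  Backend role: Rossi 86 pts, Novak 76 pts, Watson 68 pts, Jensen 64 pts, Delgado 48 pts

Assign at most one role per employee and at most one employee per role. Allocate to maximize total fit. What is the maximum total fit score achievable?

Maximum total: 425 pts

Optimal: Rossi→Backend role (86 pts), Novak→Ops role (87 pts), Watson→Lead role (79 pts), Jensen→Frontend role (86 pts), Delgado→QA role (87 pts) — total 86+87+79+86+87 = 425 pts.
Column-greedy (each role in turn goes to its best remaining employee) gives 411 pts, worse by 14.
Next-best assignment: Rossi→Ops role, Novak→Backend role, Watson→Lead role, Jensen→Frontend role, Delgado→QA role = 420 pts.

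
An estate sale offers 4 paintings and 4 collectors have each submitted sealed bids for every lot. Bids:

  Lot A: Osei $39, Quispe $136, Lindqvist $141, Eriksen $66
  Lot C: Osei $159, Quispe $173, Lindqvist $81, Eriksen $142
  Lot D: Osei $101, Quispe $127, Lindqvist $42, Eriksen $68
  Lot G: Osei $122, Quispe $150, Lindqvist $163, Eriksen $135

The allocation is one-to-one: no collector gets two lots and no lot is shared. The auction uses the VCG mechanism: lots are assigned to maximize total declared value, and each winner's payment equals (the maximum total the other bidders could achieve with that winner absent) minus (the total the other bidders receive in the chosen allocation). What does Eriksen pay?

Eriksen pays $31.

Efficient allocation: Osei→Lot C ($159), Quispe→Lot D ($127), Lindqvist→Lot A ($141), Eriksen→Lot G ($135); total welfare W = $562.
Eriksen receives Lot G at value $135, so the others get W − 135 = $427.
Without Eriksen: best allocation of the remaining 3 bidders over all 4 lots is Osei→Lot C ($159), Quispe→Lot A ($136), Lindqvist→Lot G ($163), total $458.
VCG payment = (others' best without Eriksen) − (others' welfare with Eriksen) = 458 − 427 = $31.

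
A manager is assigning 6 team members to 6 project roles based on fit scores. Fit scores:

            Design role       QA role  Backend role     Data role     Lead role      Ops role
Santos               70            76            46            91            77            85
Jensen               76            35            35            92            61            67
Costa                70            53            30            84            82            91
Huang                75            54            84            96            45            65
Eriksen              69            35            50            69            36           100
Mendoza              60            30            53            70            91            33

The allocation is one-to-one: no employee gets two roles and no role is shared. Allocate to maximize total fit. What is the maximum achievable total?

Max total: 513 pts

Optimal: Santos→QA role (76 pts), Jensen→Data role (92 pts), Costa→Design role (70 pts), Huang→Backend role (84 pts), Eriksen→Ops role (100 pts), Mendoza→Lead role (91 pts) — total 76+92+70+84+100+91 = 513 pts.
Column-greedy (each role in turn goes to its best remaining employee) gives 511 pts, worse by 2.
Checked against all permutations: 513 pts is optimal.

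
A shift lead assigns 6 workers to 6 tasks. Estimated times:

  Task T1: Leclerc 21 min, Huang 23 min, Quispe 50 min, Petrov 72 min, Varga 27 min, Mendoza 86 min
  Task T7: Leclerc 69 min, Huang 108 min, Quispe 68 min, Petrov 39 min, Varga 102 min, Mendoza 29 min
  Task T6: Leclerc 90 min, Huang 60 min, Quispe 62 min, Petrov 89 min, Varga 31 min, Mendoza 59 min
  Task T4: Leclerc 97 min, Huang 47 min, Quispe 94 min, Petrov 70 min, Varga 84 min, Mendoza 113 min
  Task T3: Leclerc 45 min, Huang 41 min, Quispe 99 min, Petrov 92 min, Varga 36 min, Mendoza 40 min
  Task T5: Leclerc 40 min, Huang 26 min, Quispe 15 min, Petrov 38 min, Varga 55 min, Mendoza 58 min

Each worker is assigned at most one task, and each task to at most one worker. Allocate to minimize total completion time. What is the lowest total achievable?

Min total: 193 min

Optimal: Leclerc→Task T1 (21 min), Huang→Task T4 (47 min), Quispe→Task T5 (15 min), Petrov→Task T7 (39 min), Varga→Task T6 (31 min), Mendoza→Task T3 (40 min) — total 21+47+15+39+31+40 = 193 min.
No other one-to-one assignment undercuts 193 min.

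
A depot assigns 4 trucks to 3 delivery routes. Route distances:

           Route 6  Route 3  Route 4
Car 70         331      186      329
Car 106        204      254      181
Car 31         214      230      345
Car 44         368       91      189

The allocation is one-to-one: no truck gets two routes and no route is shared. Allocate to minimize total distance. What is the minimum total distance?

This is the linear assignment problem.
Optimal: Car 31→Route 6 (214 km), Car 44→Route 3 (91 km), Car 106→Route 4 (181 km) — total 214+91+181 = 486 km.
Column-greedy (each route in turn goes to its cheapest remaining truck) gives 624 km, worse by 138.
Next-best assignment: Car 106→Route 6, Car 70→Route 3, Car 44→Route 4 = 579 km.

Minimum total: 486 km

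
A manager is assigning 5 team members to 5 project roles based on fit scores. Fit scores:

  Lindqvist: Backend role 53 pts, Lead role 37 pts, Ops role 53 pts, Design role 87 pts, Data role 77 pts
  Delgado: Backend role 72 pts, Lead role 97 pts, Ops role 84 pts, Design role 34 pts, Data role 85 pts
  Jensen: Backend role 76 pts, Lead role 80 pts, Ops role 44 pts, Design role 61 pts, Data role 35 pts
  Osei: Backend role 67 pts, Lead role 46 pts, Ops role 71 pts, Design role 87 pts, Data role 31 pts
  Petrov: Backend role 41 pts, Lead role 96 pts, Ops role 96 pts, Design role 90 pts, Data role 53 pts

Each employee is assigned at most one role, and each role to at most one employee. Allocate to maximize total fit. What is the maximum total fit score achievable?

Optimal: Lindqvist→Data role (77 pts), Delgado→Lead role (97 pts), Jensen→Backend role (76 pts), Osei→Design role (87 pts), Petrov→Ops role (96 pts) — total 77+97+76+87+96 = 433 pts.
Max-entry greedy (repeatedly take the single best remaining cell) gives 387 pts, worse by 46.
Swapping Delgado↔Jensen (Delgado→Backend role 72 pts, Jensen→Lead role 80 pts) loses 21.
No other one-to-one assignment exceeds 433 pts.

Maximum total: 433 pts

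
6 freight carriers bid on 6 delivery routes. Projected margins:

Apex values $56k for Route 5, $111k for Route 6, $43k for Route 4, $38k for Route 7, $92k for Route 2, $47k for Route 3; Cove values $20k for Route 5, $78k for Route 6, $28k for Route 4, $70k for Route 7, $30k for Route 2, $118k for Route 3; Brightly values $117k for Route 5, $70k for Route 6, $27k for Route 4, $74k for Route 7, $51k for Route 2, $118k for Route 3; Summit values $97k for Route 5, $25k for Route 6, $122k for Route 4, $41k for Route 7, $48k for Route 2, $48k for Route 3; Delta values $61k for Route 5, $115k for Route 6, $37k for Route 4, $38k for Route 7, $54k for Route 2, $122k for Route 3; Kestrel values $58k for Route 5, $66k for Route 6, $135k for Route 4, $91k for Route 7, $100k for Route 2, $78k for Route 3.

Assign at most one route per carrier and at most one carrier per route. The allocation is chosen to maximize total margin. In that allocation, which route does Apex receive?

Optimal: Apex→Route 2 ($92k), Cove→Route 3 ($118k), Brightly→Route 5 ($117k), Summit→Route 4 ($122k), Delta→Route 6 ($115k), Kestrel→Route 7 ($91k) — total 92+118+117+122+115+91 = $655k.
Next-best assignment: Apex→Route 6, Cove→Route 7, Brightly→Route 5, Summit→Route 4, Delta→Route 3, Kestrel→Route 2 = $642k.
Swapping Summit↔Cove (Summit→Route 3 $48k, Cove→Route 4 $28k) loses 164.
Checked against all permutations: $655k is optimal.
Apex's own top route is Route 6 ($111k), but forcing Apex→Route 6 and reassigning the rest optimally gives only $642k — worse by 13.

Apex receives Route 2.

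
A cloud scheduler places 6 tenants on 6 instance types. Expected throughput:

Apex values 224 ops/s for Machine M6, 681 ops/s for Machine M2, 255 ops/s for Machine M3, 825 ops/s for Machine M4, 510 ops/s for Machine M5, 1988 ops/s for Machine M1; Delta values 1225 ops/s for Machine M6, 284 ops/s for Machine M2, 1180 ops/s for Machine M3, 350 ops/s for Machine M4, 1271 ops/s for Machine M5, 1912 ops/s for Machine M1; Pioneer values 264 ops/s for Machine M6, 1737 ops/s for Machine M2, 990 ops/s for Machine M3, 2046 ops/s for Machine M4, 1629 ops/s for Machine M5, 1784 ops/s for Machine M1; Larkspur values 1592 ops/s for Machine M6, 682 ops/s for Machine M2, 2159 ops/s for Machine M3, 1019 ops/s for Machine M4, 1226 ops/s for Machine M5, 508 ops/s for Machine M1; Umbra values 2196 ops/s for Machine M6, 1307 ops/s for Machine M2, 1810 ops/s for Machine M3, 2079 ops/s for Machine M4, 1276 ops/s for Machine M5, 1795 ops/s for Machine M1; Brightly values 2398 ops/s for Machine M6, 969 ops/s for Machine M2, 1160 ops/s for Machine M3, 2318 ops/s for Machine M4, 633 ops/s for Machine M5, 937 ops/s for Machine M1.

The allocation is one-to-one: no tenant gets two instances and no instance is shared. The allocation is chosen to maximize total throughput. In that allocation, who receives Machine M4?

Treat this as an assignment problem: match each tenant to one instance.
Optimal: Apex→Machine M1 (1988 ops/s), Delta→Machine M5 (1271 ops/s), Pioneer→Machine M2 (1737 ops/s), Larkspur→Machine M3 (2159 ops/s), Umbra→Machine M6 (2196 ops/s), Brightly→Machine M4 (2318 ops/s) — total 1988+1271+1737+2159+2196+2318 = 11669 ops/s.
Next-best assignment: Apex→Machine M1, Delta→Machine M5, Pioneer→Machine M2, Larkspur→Machine M3, Umbra→Machine M4, Brightly→Machine M6 = 11632 ops/s.
Every other assignment is strictly worse.
Brightly's own top instance is Machine M6 (2398 ops/s), but forcing Brightly→Machine M6 and reassigning the rest optimally gives only 11632 ops/s — worse by 37.

Brightly receives Machine M4.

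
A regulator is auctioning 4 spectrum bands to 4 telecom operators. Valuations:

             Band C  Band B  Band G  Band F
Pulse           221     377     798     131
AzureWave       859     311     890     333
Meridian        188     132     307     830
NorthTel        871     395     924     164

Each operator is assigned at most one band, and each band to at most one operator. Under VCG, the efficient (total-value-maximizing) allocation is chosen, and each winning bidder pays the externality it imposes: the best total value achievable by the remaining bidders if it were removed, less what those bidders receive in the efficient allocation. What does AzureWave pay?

Efficient allocation: Pulse→Band B ($377M), AzureWave→Band C ($859M), Meridian→Band F ($830M), NorthTel→Band G ($924M); total welfare W = $2990M.
AzureWave receives Band C at value $859M, so the others get W − 859 = $2131M.
Without AzureWave: best allocation of the remaining 3 bidders over all 4 bands is Pulse→Band G ($798M), Meridian→Band F ($830M), NorthTel→Band C ($871M), total $2499M.
VCG payment = (others' best without AzureWave) − (others' welfare with AzureWave) = 2499 − 2131 = $368M.

AzureWave pays $368M.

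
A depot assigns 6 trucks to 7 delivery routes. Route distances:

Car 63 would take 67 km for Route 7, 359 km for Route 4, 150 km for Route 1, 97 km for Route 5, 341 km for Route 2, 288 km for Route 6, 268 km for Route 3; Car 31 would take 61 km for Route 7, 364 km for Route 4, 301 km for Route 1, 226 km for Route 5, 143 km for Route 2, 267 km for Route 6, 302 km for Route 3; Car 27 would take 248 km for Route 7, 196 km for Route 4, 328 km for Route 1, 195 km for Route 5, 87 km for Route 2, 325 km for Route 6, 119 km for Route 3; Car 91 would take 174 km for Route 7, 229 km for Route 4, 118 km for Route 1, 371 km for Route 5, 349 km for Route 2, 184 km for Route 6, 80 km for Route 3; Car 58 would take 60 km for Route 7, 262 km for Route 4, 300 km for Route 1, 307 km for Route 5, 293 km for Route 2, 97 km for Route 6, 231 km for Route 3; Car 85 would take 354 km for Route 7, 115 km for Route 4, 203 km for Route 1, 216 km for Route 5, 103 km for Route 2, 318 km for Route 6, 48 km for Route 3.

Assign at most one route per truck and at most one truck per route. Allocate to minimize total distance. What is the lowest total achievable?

Min total: 508 km

This is a one-to-one assignment (minimum-cost bipartite matching).
Optimal: Car 63→Route 5 (97 km), Car 31→Route 7 (61 km), Car 27→Route 2 (87 km), Car 91→Route 1 (118 km), Car 58→Route 6 (97 km), Car 85→Route 3 (48 km) — total 97+61+87+118+97+48 = 508 km.
Swapping Car 91↔Car 31 (Car 91→Route 7 174 km, Car 31→Route 1 301 km) adds 296.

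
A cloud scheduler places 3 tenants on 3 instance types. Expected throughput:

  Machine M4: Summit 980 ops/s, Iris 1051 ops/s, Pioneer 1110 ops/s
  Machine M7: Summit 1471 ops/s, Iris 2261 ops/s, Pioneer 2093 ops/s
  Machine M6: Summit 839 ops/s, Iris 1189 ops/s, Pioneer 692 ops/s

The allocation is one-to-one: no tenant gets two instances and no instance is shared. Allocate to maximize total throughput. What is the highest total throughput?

Optimal: Summit→Machine M4 (980 ops/s), Iris→Machine M6 (1189 ops/s), Pioneer→Machine M7 (2093 ops/s) — total 980+1189+2093 = 4262 ops/s.
Max-entry greedy (repeatedly take the single best remaining cell) gives 4210 ops/s, worse by 52.
Next-best assignment: Summit→Machine M6, Iris→Machine M7, Pioneer→Machine M4 = 4210 ops/s.
Checked against all permutations: 4262 ops/s is optimal.

Max total: 4262 ops/s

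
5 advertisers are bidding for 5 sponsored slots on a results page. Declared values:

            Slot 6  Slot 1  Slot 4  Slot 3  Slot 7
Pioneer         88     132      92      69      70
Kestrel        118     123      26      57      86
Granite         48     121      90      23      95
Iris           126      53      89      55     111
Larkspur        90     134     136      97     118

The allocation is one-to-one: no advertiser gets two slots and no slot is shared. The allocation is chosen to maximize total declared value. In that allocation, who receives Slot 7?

Treat this as an assignment problem: match each advertiser to one slot.
Optimal: Pioneer→Slot 3 ($69), Kestrel→Slot 6 ($118), Granite→Slot 1 ($121), Iris→Slot 7 ($111), Larkspur→Slot 4 ($136) — total 69+118+121+111+136 = $555.
Column-greedy (each slot in turn goes to its best remaining advertiser) gives $504, worse by 51.
Swapping Larkspur↔Iris (Larkspur→Slot 7 $118, Iris→Slot 4 $89) loses 40.
Iris's own top slot is Slot 6 ($126), but forcing Iris→Slot 6 and reassigning the rest optimally gives only $549 — worse by 6.

Iris receives Slot 7.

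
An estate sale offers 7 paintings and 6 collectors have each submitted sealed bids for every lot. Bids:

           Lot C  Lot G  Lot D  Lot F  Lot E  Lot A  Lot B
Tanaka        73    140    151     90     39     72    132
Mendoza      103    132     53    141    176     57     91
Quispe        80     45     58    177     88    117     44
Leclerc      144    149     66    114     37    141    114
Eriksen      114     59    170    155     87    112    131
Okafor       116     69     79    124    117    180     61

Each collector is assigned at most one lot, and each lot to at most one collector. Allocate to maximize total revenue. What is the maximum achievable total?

Optimal: Tanaka→Lot G ($140), Mendoza→Lot E ($176), Quispe→Lot F ($177), Leclerc→Lot C ($144), Eriksen→Lot D ($170), Okafor→Lot A ($180) — total 140+176+177+144+170+180 = $987.
Max-entry greedy (repeatedly take the single best remaining cell) gives $984, worse by 3.
No other one-to-one assignment exceeds $987.

Maximum total: $987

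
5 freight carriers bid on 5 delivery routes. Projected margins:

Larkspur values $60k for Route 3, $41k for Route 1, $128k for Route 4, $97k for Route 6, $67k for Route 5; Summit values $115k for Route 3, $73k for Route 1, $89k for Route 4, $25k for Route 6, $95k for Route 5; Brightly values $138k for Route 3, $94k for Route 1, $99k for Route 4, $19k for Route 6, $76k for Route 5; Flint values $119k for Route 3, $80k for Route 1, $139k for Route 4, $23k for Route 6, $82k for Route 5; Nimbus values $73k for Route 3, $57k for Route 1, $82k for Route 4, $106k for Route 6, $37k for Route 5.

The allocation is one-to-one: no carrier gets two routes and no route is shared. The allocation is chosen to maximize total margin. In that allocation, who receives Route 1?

Flint receives Route 1.

Treat this as an assignment problem: match each carrier to one route.
Optimal: Larkspur→Route 4 ($128k), Summit→Route 5 ($95k), Brightly→Route 3 ($138k), Flint→Route 1 ($80k), Nimbus→Route 6 ($106k) — total 128+95+138+80+106 = $547k.
Max-entry greedy (repeatedly take the single best remaining cell) gives $519k, worse by 28.
Flint's own top route is Route 4 ($139k), but forcing Flint→Route 4 and reassigning the rest optimally gives only $526k — worse by 21.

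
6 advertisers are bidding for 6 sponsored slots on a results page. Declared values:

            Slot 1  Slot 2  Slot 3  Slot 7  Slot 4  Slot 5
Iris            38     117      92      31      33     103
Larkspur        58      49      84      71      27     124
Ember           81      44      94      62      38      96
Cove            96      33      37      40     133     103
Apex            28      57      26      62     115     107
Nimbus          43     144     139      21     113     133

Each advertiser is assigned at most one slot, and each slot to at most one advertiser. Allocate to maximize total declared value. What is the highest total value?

Maximum total: $656

Optimal: Iris→Slot 2 ($117), Larkspur→Slot 5 ($124), Ember→Slot 1 ($81), Cove→Slot 4 ($133), Apex→Slot 7 ($62), Nimbus→Slot 3 ($139) — total 117+124+81+133+62+139 = $656.
Next-best assignment: Iris→Slot 2, Larkspur→Slot 5, Ember→Slot 7, Cove→Slot 1, Apex→Slot 4, Nimbus→Slot 3 = $653.
Swapping Larkspur↔Cove (Larkspur→Slot 4 $27, Cove→Slot 5 $103) loses 127.
Checked against all permutations: $656 is optimal.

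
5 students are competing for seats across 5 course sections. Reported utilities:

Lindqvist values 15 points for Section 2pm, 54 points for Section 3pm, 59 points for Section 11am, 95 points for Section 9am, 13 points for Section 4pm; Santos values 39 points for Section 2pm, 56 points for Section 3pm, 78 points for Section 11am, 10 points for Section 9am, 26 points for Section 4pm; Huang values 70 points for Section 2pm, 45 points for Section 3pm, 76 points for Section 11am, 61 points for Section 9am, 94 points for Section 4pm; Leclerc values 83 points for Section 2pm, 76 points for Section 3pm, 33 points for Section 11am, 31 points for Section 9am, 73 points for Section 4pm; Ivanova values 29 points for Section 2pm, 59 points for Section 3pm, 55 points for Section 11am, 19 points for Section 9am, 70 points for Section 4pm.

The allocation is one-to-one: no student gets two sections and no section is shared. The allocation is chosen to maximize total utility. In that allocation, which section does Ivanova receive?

Ivanova receives Section 3pm.

Optimal: Lindqvist→Section 9am (95 points), Santos→Section 11am (78 points), Huang→Section 4pm (94 points), Leclerc→Section 2pm (83 points), Ivanova→Section 3pm (59 points) — total 95+78+94+83+59 = 409 points.
Ivanova's own top section is Section 4pm (70 points), but forcing Ivanova→Section 4pm and reassigning the rest optimally gives only 389 points — worse by 20.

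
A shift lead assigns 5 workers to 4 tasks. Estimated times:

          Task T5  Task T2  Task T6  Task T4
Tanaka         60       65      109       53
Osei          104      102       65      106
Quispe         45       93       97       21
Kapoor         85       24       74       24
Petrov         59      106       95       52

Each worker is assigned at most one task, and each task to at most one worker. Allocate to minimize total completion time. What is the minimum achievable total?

Min total: 169 min

Optimal: Petrov→Task T5 (59 min), Kapoor→Task T2 (24 min), Osei→Task T6 (65 min), Quispe→Task T4 (21 min) — total 59+24+65+21 = 169 min.
Column-greedy (each task in turn goes to its cheapest remaining worker) gives 186 min, worse by 17.
Next-best assignment: Tanaka→Task T5, Kapoor→Task T2, Osei→Task T6, Quispe→Task T4 = 170 min.
Every other assignment is strictly worse.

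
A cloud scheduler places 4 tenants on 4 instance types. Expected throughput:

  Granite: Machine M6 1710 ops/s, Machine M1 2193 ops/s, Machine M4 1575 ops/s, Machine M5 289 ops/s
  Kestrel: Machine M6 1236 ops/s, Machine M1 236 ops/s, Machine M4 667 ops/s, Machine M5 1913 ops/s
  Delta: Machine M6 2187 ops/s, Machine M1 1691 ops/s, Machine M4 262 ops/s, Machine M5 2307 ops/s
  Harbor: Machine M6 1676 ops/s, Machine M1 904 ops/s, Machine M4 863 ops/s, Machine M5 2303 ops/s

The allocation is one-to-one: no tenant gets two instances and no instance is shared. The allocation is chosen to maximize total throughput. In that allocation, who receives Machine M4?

Optimal: Granite→Machine M1 (2193 ops/s), Kestrel→Machine M4 (667 ops/s), Delta→Machine M6 (2187 ops/s), Harbor→Machine M5 (2303 ops/s) — total 2193+667+2187+2303 = 7350 ops/s.
Column-greedy (each instance in turn goes to its best remaining tenant) gives 7156 ops/s, worse by 194.
Next-best assignment: Granite→Machine M1, Kestrel→Machine M5, Delta→Machine M6, Harbor→Machine M4 = 7156 ops/s.
Kestrel's own top instance is Machine M5 (1913 ops/s), but forcing Kestrel→Machine M5 and reassigning the rest optimally gives only 7156 ops/s — worse by 194.

Kestrel receives Machine M4.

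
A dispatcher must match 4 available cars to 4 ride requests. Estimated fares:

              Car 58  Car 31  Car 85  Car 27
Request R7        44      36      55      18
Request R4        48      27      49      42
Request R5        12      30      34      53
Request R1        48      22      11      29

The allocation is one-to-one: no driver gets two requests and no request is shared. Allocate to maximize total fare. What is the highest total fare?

Treat this as an assignment problem: match each driver to one request.
Optimal: Car 58→Request R1 ($48), Car 31→Request R7 ($36), Car 85→Request R4 ($49), Car 27→Request R5 ($53) — total 48+36+49+53 = $186.
Column-greedy (each request in turn goes to its best remaining driver) gives $178, worse by 8.
Every other assignment is strictly worse.

Max total: $186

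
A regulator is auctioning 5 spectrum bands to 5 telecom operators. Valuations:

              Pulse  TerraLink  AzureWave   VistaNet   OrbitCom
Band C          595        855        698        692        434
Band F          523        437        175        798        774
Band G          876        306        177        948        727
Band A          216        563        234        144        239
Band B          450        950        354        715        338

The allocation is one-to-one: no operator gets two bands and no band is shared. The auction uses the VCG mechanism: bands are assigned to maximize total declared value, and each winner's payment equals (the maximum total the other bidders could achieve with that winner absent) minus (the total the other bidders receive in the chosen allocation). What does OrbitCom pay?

Efficient allocation: Pulse→Band G ($876M), TerraLink→Band A ($563M), AzureWave→Band C ($698M), VistaNet→Band B ($715M), OrbitCom→Band F ($774M); total welfare W = $3626M.
OrbitCom receives Band F at value $774M, so the others get W − 774 = $2852M.
Without OrbitCom: best allocation of the remaining 4 bidders over all 5 bands is Pulse→Band G ($876M), TerraLink→Band B ($950M), AzureWave→Band C ($698M), VistaNet→Band F ($798M), total $3322M.
VCG payment = (others' best without OrbitCom) − (others' welfare with OrbitCom) = 3322 − 2852 = $470M.

OrbitCom pays $470M.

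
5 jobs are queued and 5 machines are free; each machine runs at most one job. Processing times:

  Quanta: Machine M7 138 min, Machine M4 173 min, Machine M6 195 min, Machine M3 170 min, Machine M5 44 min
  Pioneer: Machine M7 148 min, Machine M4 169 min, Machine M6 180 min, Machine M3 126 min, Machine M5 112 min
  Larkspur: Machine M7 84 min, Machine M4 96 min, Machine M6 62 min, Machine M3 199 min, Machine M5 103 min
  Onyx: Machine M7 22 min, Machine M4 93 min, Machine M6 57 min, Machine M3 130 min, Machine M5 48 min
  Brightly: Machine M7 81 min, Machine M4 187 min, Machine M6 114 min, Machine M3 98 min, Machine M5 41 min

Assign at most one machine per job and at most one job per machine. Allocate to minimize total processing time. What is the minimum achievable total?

Min total: 395 min

This is a one-to-one assignment (minimum-cost bipartite matching).
Optimal: Quanta→Machine M5 (44 min), Pioneer→Machine M4 (169 min), Larkspur→Machine M6 (62 min), Onyx→Machine M7 (22 min), Brightly→Machine M3 (98 min) — total 44+169+62+22+98 = 395 min.
Min-entry greedy (repeatedly take the single cheapest remaining cell) gives 424 min, worse by 29.
Next-best assignment: Quanta→Machine M5, Pioneer→Machine M3, Larkspur→Machine M4, Onyx→Machine M7, Brightly→Machine M6 = 402 min.
Swapping Pioneer↔Brightly (Pioneer→Machine M3 126 min, Brightly→Machine M4 187 min) adds 46.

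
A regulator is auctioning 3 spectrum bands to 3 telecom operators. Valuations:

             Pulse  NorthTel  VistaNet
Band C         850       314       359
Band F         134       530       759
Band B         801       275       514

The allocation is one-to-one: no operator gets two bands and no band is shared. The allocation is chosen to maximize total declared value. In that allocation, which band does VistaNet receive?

VistaNet receives Band B.

Treat this as an assignment problem: match each operator to one band.
Optimal: Pulse→Band C ($850M), NorthTel→Band F ($530M), VistaNet→Band B ($514M) — total 850+530+514 = $1894M.
Column-greedy (each band in turn goes to its best remaining operator) gives $1884M, worse by 10.
Swapping NorthTel↔VistaNet (NorthTel→Band B $275M, VistaNet→Band F $759M) loses 10.
Checked against all permutations: $1894M is optimal.
VistaNet's own top band is Band F ($759M), but forcing VistaNet→Band F and reassigning the rest optimally gives only $1884M — worse by 10.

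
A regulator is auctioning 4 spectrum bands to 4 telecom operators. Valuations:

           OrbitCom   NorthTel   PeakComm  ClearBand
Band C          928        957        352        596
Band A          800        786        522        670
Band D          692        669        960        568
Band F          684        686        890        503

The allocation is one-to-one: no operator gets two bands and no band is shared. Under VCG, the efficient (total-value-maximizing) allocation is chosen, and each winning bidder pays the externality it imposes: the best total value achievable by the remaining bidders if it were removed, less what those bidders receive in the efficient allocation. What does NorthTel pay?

NorthTel pays $244M.

Efficient allocation: OrbitCom→Band F ($684M), NorthTel→Band C ($957M), PeakComm→Band D ($960M), ClearBand→Band A ($670M); total welfare W = $3271M.
NorthTel receives Band C at value $957M, so the others get W − 957 = $2314M.
Without NorthTel: best allocation of the remaining 3 bidders over all 4 bands is OrbitCom→Band C ($928M), PeakComm→Band D ($960M), ClearBand→Band A ($670M), total $2558M.
VCG payment = (others' best without NorthTel) − (others' welfare with NorthTel) = 2558 − 2314 = $244M.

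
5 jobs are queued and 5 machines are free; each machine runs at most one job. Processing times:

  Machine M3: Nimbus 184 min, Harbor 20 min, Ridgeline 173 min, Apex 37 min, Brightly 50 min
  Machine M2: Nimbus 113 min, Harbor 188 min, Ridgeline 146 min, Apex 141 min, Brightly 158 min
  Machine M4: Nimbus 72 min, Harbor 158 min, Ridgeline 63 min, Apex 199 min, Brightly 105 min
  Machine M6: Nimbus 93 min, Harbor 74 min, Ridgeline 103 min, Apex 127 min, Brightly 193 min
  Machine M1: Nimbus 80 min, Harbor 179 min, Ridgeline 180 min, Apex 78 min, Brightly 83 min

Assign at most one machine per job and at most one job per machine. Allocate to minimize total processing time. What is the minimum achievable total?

Optimal: Nimbus→Machine M2 (113 min), Harbor→Machine M6 (74 min), Ridgeline→Machine M4 (63 min), Apex→Machine M3 (37 min), Brightly→Machine M1 (83 min) — total 113+74+63+37+83 = 370 min.
Next-best assignment: Nimbus→Machine M2, Harbor→Machine M6, Ridgeline→Machine M4, Apex→Machine M1, Brightly→Machine M3 = 378 min.

Min total: 370 min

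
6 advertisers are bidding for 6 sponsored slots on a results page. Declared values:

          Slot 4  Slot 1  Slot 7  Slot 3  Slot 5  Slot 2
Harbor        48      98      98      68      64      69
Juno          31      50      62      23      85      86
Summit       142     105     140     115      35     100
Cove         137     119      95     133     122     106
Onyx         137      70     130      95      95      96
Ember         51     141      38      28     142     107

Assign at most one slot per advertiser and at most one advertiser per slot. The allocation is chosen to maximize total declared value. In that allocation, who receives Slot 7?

Summit receives Slot 7.

Optimal: Harbor→Slot 1 ($98), Juno→Slot 2 ($86), Summit→Slot 7 ($140), Cove→Slot 3 ($133), Onyx→Slot 4 ($137), Ember→Slot 5 ($142) — total 98+86+140+133+137+142 = $736.
Row-greedy (each advertiser in turn takes its best remaining slot) gives $731, worse by 5.
Next-best assignment: Harbor→Slot 1, Juno→Slot 2, Summit→Slot 4, Cove→Slot 3, Onyx→Slot 7, Ember→Slot 5 = $731.
No other one-to-one assignment exceeds $736.
Summit's own top slot is Slot 4 ($142), but forcing Summit→Slot 4 and reassigning the rest optimally gives only $731 — worse by 5.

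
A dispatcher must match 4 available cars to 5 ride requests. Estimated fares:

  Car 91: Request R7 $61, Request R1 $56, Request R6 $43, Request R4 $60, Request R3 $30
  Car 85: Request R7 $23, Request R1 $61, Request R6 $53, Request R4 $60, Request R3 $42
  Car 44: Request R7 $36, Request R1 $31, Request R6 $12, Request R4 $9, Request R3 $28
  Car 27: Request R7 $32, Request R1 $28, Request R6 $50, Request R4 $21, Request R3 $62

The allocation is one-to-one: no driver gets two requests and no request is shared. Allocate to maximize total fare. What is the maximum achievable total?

Maximum total: $219

Optimal: Car 91→Request R4 ($60), Car 85→Request R1 ($61), Car 44→Request R7 ($36), Car 27→Request R3 ($62) — total 60+61+36+62 = $219.
Column-greedy (each request in turn goes to its best remaining driver) gives $181, worse by 38.
Checked against all permutations: $219 is optimal.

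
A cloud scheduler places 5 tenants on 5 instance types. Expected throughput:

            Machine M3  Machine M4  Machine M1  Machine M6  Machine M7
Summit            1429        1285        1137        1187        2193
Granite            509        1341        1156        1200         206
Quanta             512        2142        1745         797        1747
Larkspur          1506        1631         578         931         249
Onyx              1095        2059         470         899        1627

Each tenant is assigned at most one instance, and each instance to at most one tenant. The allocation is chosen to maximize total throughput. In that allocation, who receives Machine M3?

Optimal: Summit→Machine M7 (2193 ops/s), Granite→Machine M6 (1200 ops/s), Quanta→Machine M1 (1745 ops/s), Larkspur→Machine M3 (1506 ops/s), Onyx→Machine M4 (2059 ops/s) — total 2193+1200+1745+1506+2059 = 8703 ops/s.
Max-entry greedy (repeatedly take the single best remaining cell) gives 7511 ops/s, worse by 1192.
Checked against all permutations: 8703 ops/s is optimal.
Larkspur's own top instance is Machine M4 (1631 ops/s), but forcing Larkspur→Machine M4 and reassigning the rest optimally gives only 7864 ops/s — worse by 839.

Larkspur receives Machine M3.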